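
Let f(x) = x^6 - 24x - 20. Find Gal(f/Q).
The polynomial f is an irreducible sextic over Q, so G = Gal(f/Q) is one of the 16 transitive subgroups 6T1, ..., 6T16 of S_6. The discriminant of f is 746496000000 = 864000^2, a perfect square, so G is contained in A_6. The transitive groups of degree 6 contained in A_6 are: A_4 (6T4, order 12), S_4 (6T7, order 24), (C_3 x C_3) : C_4 (6T10, order 36), PSL(2,5) (6T12, order 60), A_6 (6T15, order 360). By Dedekind's theorem, for a prime p not dividing disc(f) the degrees of the irreducible factors of f mod p form the cycle type of an element of G. Factoring f modulo the 6 such primes p <= 23 (skipping 2, 3, 5, which divide the discriminant), each new pattern first appears at: mod 7: f = (x + 4)(x^5 + 3x^4 + 2x^3 + 6x^2 + 4x + 2), pattern 5+1; mod 23: f = (x + 2)(x + 11)(x + 16)(x^3 + 17x^2 + 13x + 7), pattern 3+1+1+1. No other pattern occurs in this range, so the set of observed cycle types is {5+1, 3+1+1+1}. Among the candidates above, the only group containing elements of all these cycle types is A_6 (6T15) — each of A_4 (6T4), S_4 (6T7), (C_3 x C_3) : C_4 (6T10), PSL(2,5) (6T12) lacks at least one of them. Hence G = A_6 (6T15), of order 360.

A_6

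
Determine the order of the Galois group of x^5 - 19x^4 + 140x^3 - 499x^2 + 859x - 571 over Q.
The degree of the splitting field over Q equals the order of the Galois group, so first determine the group. The polynomial f is an irreducible quintic over Q, so G = Gal(f/Q) is a transitive subgroup of S_5: one of C_5 (5T1, order 5), D_5 (5T2, order 10), F_20 (5T3, order 20), A_5 (5T4, order 60) or S_5 (5T5, order 120). The discriminant of f is 14641 = 121^2, a perfect square, so G is contained in A_5. The transitive groups of degree 5 contained in A_5 are: C_5 (5T1, order 5), D_5 (5T2, order 10), A_5 (5T4, order 60). By Dedekind's theorem, for a prime p not dividing disc(f) the degrees of the irreducible factors of f mod p form the cycle type of an element of G. Factoring f modulo the 14 such primes p <= 47 (skipping 11, which divides the discriminant), each new pattern first appears at: mod 2: f = (x^5 + x^4 + x^2 + x + 1), pattern 5; mod 23: f = (x + 5)(x + 8)(x + 9)(x + 13)(x + 15), pattern 1+1+1+1+1. No other pattern occurs in this range, so the set of observed cycle types is {5, 1+1+1+1+1}. The candidates containing elements of all these cycle types are C_5 (5T1) of order 5, D_5 (5T2) of order 10, A_5 (5T4) of order 60; the others are excluded. The observed types are precisely the cycle types that occur in C_5 (5T1). Each of the other remaining candidates has further cycle types, and by the Chebotarev density theorem the matching factorization patterns would occur for a proportion of primes equal to their share of the group: D_5 (5T2) additionally contains elements of type 2+2+1 (5 of its 10 elements, about 50% of primes); A_5 (5T4) additionally contains elements of type 3+1+1, 2+2+1 (35 of its 60 elements, about 58% of primes). None of the 14 primes tested shows any such pattern (for each of these groups the chance of that is below 10^-4), which rules them out. Hence G = C_5 (5T1), of order 5. The Galois group C_5 (5T1) has order 5, so the splitting field has degree 5 over Q.

5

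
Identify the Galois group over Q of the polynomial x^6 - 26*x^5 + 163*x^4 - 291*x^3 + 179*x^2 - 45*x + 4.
The polynomial f is an irreducible sextic over Q, so G = Gal(f/Q) is one of the 16 transitive subgroups 6T1, ..., 6T16 of S_6. The discriminant of f is 30991489 = 5567^2, a perfect square, so G is contained in A_6. The transitive groups of degree 6 contained in A_6 are: A_4 (6T4, order 12), S_4 (6T7, order 24), (C_3 x C_3) : C_4 (6T10, order 36), PSL(2,5) (6T12, order 60), A_6 (6T15, order 360). By Dedekind's theorem, for a prime p not dividing disc(f) the degrees of the irreducible factors of f mod p form the cycle type of an element of G. Factoring f modulo the 21 such primes p <= 79 (skipping 19, which divides the discriminant), each new pattern first appears at: mod 2: f = (x)(x^5 + x^3 + x^2 + x + 1), pattern 5+1; mod 7: f = (x^3 + 4x^2 + 3x + 3)(x^3 + 5x^2 + 6), pattern 3+3; mod 61: f = (x + 46)(x + 52)(x^2 + 3x + 15)(x^2 + 56x + 41), pattern 2+2+1+1. No other pattern occurs in this range, so the set of observed cycle types is {5+1, 3+3, 2+2+1+1}. The candidates containing elements of all these cycle types are PSL(2,5) (6T12) of order 60, A_6 (6T15) of order 360; the others are excluded. The observed types are precisely the cycle types that occur in PSL(2,5) (6T12) (apart from the identity). Each of the other remaining candidates has further cycle types, and by the Chebotarev density theorem the matching factorization patterns would occur for a proportion of primes equal to their share of the group: A_6 (6T15) additionally contains elements of type 4+2, 3+1+1+1 (130 of its 360 elements, about 36% of primes). None of the 21 primes tested shows any such pattern (for each of these groups the chance of that is below 10^-4), which rules them out. Hence G = PSL(2,5) (6T12), of order 60.

PSL(2,5), A_5 acting on 6 points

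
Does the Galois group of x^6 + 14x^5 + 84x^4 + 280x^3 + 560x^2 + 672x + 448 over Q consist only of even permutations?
No

The polynomial is irreducible of degree 6 over Q. Its discriminant is -18046378835968, which is not a perfect square. A Galois group lies in the alternating group exactly when the discriminant is a square in Q, so the Galois group (C_6) is not contained in A_6.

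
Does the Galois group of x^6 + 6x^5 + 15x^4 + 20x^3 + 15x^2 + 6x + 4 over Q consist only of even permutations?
No

The polynomial is irreducible of degree 6 over Q. Its discriminant is -11337408, which is not a perfect square. A Galois group lies in the alternating group exactly when the discriminant is a square in Q, so the Galois group (S_3) is not contained in A_6.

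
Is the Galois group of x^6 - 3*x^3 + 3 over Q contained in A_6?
No

The polynomial is irreducible of degree 6 over Q. Its discriminant is -177147, which is not a perfect square. A Galois group lies in the alternating group exactly when the discriminant is a square in Q, so the Galois group (C_3 x S_3) is not contained in A_6.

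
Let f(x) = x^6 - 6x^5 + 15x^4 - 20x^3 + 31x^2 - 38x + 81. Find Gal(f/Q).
The polynomial f is an irreducible sextic over Q, so G = Gal(f/Q) is one of the 16 transitive subgroups 6T1, ..., 6T16 of S_6. The discriminant of f is -66039417143296, which is not a perfect square, so G is not contained in A_6. The transitive groups of degree 6 not contained in A_6 are: C_6 (6T1, order 6), S_3 (6T2, order 6), D_6 (6T3, order 12), C_3 x S_3 (6T5, order 18), A_4 x C_2 (6T6, order 24), S_4 (6T8, order 24), S_3 x S_3 (6T9, order 36), S_4 x C_2 (6T11, order 48), (S_3 x S_3) : C_2 (6T13, order 72), PGL(2,5) (6T14, order 120), S_6 (6T16, order 720). By Dedekind's theorem, for a prime p not dividing disc(f) the degrees of the irreducible factors of f mod p form the cycle type of an element of G. Factoring f modulo the 17 such primes p <= 67 (skipping 2, 31, which divide the discriminant), each new pattern first appears at: mod 3: f = (x)(x + 1)(x^4 + 2x^3 + x^2 + 1), pattern 4+1+1; mod 5: f = (x^3 + x^2 + 3x + 1)(x^3 + 3x^2 + 4x + 1), pattern 3+3; mod 7: f = (x^6 + x^5 + x^4 + x^3 + 3x^2 + 4x + 4), pattern 6; mod 11: f = (x^2 + 5)(x^2 + 7x + 9)(x^2 + 9x + 4), pattern 2+2+2; mod 13: f = (x^2 + 11x + 12)(x^4 + 9x^3 + 8x^2 + 5x + 10), pattern 4+2; mod 37: f = (x + 9)(x + 26)(x^2 + 16x + 10)(x^2 + 17x + 9), pattern 2+2+1+1; mod 47: f = (x + 9)(x + 17)(x + 28)(x + 36)(x^2 + 45x + 2), pattern 2+1+1+1+1. No other pattern occurs in this range, so the set of observed cycle types is {4+1+1, 3+3, 6, 2+2+2, 4+2, 2+2+1+1, 2+1+1+1+1}. The candidates containing elements of all these cycle types are S_4 x C_2 (6T11) of order 48, S_6 (6T16) of order 720; the others are excluded. The observed types are precisely the cycle types that occur in S_4 x C_2 (6T11) (apart from the identity). Each of the other remaining candidates has further cycle types, and by the Chebotarev density theorem the matching factorization patterns would occur for a proportion of primes equal to their share of the group: S_6 (6T16) additionally contains elements of type 5+1, 3+2+1, 3+1+1+1 (304 of its 720 elements, about 42% of primes). None of the 17 primes tested shows any such pattern (for each of these groups the chance of that is below 10^-4), which rules them out. Hence G = S_4 x C_2 (6T11), of order 48.

6T11: S_4 x C_2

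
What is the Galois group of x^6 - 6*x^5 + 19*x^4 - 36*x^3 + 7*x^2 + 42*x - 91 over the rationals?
A_4 (also written A4)

The polynomial f is an irreducible sextic over Q, so G = Gal(f/Q) is one of the 16 transitive subgroups 6T1, ..., 6T16 of S_6. The discriminant of f is 164995463643136 = 12845056^2, a perfect square, so G is contained in A_6. The transitive groups of degree 6 contained in A_6 are: A_4 (6T4, order 12), S_4 (6T7, order 24), (C_3 x C_3) : C_4 (6T10, order 36), PSL(2,5) (6T12, order 60), A_6 (6T15, order 360). By Dedekind's theorem, for a prime p not dividing disc(f) the degrees of the irreducible factors of f mod p form the cycle type of an element of G. Factoring f modulo the 33 such primes p <= 149 (skipping 2, 7, which divide the discriminant), each new pattern first appears at: mod 3: f = (x^3 + 2x + 1)(x^3 + 2x + 2), pattern 3+3; mod 13: f = (x)(x + 11)(x^2 + 11x + 8)(x^2 + 11x + 12), pattern 2+2+1+1. No other pattern occurs in this range, so the set of observed cycle types is {3+3, 2+2+1+1}. The candidates containing elements of all these cycle types are A_4 (6T4) of order 12, S_4 (6T7) of order 24, (C_3 x C_3) : C_4 (6T10) of order 36, PSL(2,5) (6T12) of order 60, A_6 (6T15) of order 360; the others are excluded. The observed types are precisely the cycle types that occur in A_4 (6T4) (apart from the identity). Each of the other remaining candidates has further cycle types, and by the Chebotarev density theorem the matching factorization patterns would occur for a proportion of primes equal to their share of the group: S_4 (6T7) additionally contains elements of type 4+2 (6 of its 24 elements, about 25% of primes); (C_3 x C_3) : C_4 (6T10) additionally contains elements of type 4+2, 3+1+1+1 (22 of its 36 elements, about 61% of primes); PSL(2,5) (6T12) additionally contains elements of type 5+1 (24 of its 60 elements, about 40% of primes); A_6 (6T15) additionally contains elements of type 5+1, 4+2, 3+1+1+1 (274 of its 360 elements, about 76% of primes). None of the 33 primes tested shows any such pattern (for each of these groups the chance of that is below 10^-4), which rules them out. Hence G = A_4 (6T4), of order 12.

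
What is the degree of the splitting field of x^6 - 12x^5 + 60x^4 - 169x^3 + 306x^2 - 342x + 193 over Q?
72

The degree of the splitting field over Q equals the order of the Galois group, so first determine the group. The polynomial f is an irreducible sextic over Q, so G = Gal(f/Q) is one of the 16 transitive subgroups 6T1, ..., 6T16 of S_6. The discriminant of f is -945145936107, which is not a perfect square, so G is not contained in A_6. The transitive groups of degree 6 not contained in A_6 are: C_6 (6T1, order 6), S_3 (6T2, order 6), D_6 (6T3, order 12), C_3 x S_3 (6T5, order 18), A_4 x C_2 (6T6, order 24), S_4 (6T8, order 24), S_3 x S_3 (6T9, order 36), S_4 x C_2 (6T11, order 48), (S_3 x S_3) : C_2 (6T13, order 72), PGL(2,5) (6T14, order 120), S_6 (6T16, order 720). By Dedekind's theorem, for a prime p not dividing disc(f) the degrees of the irreducible factors of f mod p form the cycle type of an element of G. Factoring f modulo the 27 such primes p <= 127 (skipping 3, 17, 19, 43, which divide the discriminant), each new pattern first appears at: mod 2: f = (x^6 + x^3 + 1), pattern 6; mod 7: f = (x + 5)(x^2 + 3x + 1)(x^3 + x^2 + x + 5), pattern 3+2+1; mod 11: f = (x^2 + 5x + 7)(x^4 + 5x^3 + 6x^2 + 8x + 4), pattern 4+2; mod 13: f = (x + 5)(x + 7)(x^2 + 11)(x^2 + 2x + 3), pattern 2+2+1+1; mod 61: f = (x + 10)(x + 24)(x + 39)(x + 53)(x^2 + 45x + 57), pattern 2+1+1+1+1; mod 97: f = (x + 36)(x + 70)(x + 82)(x^3 + 91x^2 + 64x + 42), pattern 3+1+1+1; mod 113: f = (x^2 + 48x + 46)(x^2 + 57x + 30)(x^2 + 109x + 41), pattern 2+2+2; mod 127: f = (x^3 + 121x^2 + 61x + 124)(x^3 + 121x^2 + 90x + 105), pattern 3+3. No other pattern occurs in this range, so the set of observed cycle types is {6, 3+2+1, 4+2, 2+2+1+1, 2+1+1+1+1, 3+1+1+1, 2+2+2, 3+3}. The candidates containing elements of all these cycle types are (S_3 x S_3) : C_2 (6T13) of order 72, S_6 (6T16) of order 720; the others are excluded. The observed types are precisely the cycle types that occur in (S_3 x S_3) : C_2 (6T13) (apart from the identity). Each of the other remaining candidates has further cycle types, and by the Chebotarev density theorem the matching factorization patterns would occur for a proportion of primes equal to their share of the group: S_6 (6T16) additionally contains elements of type 5+1, 4+1+1 (234 of its 720 elements, about 32% of primes). None of the 27 primes tested shows any such pattern (for each of these groups the chance of that is below 10^-4), which rules them out. Hence G = (S_3 x S_3) : C_2 (6T13), of order 72. The Galois group (S_3 x S_3) : C_2 (6T13) has order 72, so the splitting field has degree 72 over Q.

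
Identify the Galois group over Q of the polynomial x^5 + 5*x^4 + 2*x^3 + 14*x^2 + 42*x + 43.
The polynomial f is an irreducible quintic over Q, so G = Gal(f/Q) is a transitive subgroup of S_5: one of C_5 (5T1, order 5), D_5 (5T2, order 10), F_20 (5T3, order 20), A_5 (5T4, order 60) or S_5 (5T5, order 120). The discriminant of f is 55518595669, which is not a perfect square, so G is not contained in A_5. The transitive groups of degree 5 not contained in A_5 are: F_20 (5T3, order 20), S_5 (5T5, order 120). By Dedekind's theorem, for a prime p not dividing disc(f) the degrees of the irreducible factors of f mod p form the cycle type of an element of G. Factoring f modulo the first such prime p = 2, each new pattern first appears at: mod 2: f = (x^2 + x + 1)(x^3 + x + 1), pattern 3+2. No other pattern occurs in this range, so the set of observed cycle types is {3+2}. Among the candidates above, the only group containing elements of all these cycle types is S_5 (5T5) — F_20 (5T3) lacks at least one of them. Hence G = S_5 (5T5), of order 120.

S_5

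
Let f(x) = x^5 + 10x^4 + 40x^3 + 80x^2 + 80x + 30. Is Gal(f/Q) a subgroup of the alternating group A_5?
No

The polynomial is irreducible of degree 5 over Q. Its discriminant is 50000, which is not a perfect square. A Galois group lies in the alternating group exactly when the discriminant is a square in Q, so the Galois group (F_20) is not contained in A_5.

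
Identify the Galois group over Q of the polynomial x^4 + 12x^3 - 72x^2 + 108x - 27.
4T3: D_4

The polynomial is an irreducible quartic over Q and its discriminant is -851565312, which is not a perfect square, so the Galois group is not contained in A_4. The resolvent cubic y^3 + 72*y^2 + 1404*y has exactly one rational root, so the Galois group is C_4 or D_4. The quartic remains irreducible over Q(sqrt(disc)), so the group is D_4.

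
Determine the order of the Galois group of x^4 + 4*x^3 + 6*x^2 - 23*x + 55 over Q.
The degree of the splitting field over Q equals the order of the Galois group, so first determine the group. The polynomial is an irreducible quartic over Q and its discriminant is 121699989, which is not a perfect square, so the Galois group is not contained in A_4. The resolvent cubic y^3 - 6*y^2 - 312*y - 89 is irreducible over Q. An irreducible resolvent with non-square discriminant gives S_4. The Galois group S_4 (4T5) has order 24, so the splitting field has degree 24 over Q.

24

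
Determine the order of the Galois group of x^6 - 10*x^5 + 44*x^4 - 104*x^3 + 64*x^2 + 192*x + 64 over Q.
36

The degree of the splitting field over Q equals the order of the Galois group, so first determine the group. The polynomial f is an irreducible sextic over Q, so G = Gal(f/Q) is one of the 16 transitive subgroups 6T1, ..., 6T16 of S_6. The discriminant of f is 564385546240000 = 23756800^2, a perfect square, so G is contained in A_6. The transitive groups of degree 6 contained in A_6 are: A_4 (6T4, order 12), S_4 (6T7, order 24), (C_3 x C_3) : C_4 (6T10, order 36), PSL(2,5) (6T12, order 60), A_6 (6T15, order 360). By Dedekind's theorem, for a prime p not dividing disc(f) the degrees of the irreducible factors of f mod p form the cycle type of an element of G. Factoring f modulo the 19 such primes p <= 79 (skipping 2, 5, 29, which divide the discriminant), each new pattern first appears at: mod 3: f = (x^2 + 2x + 2)(x^4 + x + 2), pattern 4+2; mod 11: f = (x^3 + 2x^2 + x + 8)(x^3 + 10x^2 + x + 8), pattern 3+3; mod 19: f = (x + 1)(x + 3)(x^2 + x + 9)(x^2 + 4x + 8), pattern 2+2+1+1; mod 61: f = (x + 7)(x + 21)(x + 54)(x^3 + 30x^2 + 12x + 8), pattern 3+1+1+1. No other pattern occurs in this range, so the set of observed cycle types is {4+2, 3+3, 2+2+1+1, 3+1+1+1}. The candidates containing elements of all these cycle types are (C_3 x C_3) : C_4 (6T10) of order 36, A_6 (6T15) of order 360; the others are excluded. The observed types are precisely the cycle types that occur in (C_3 x C_3) : C_4 (6T10) (apart from the identity). Each of the other remaining candidates has further cycle types, and by the Chebotarev density theorem the matching factorization patterns would occur for a proportion of primes equal to their share of the group: A_6 (6T15) additionally contains elements of type 5+1 (144 of its 360 elements, about 40% of primes). None of the 19 primes tested shows any such pattern (for each of these groups the chance of that is below 10^-4), which rules them out. Hence G = (C_3 x C_3) : C_4 (6T10), of order 36. The Galois group (C_3 x C_3) : C_4 (6T10) has order 36, so the splitting field has degree 36 over Q.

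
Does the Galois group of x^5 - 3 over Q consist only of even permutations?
The polynomial is irreducible of degree 5 over Q. Its discriminant is 253125, which is not a perfect square. A Galois group lies in the alternating group exactly when the discriminant is a square in Q, so the Galois group (F_20) is not contained in A_5.

No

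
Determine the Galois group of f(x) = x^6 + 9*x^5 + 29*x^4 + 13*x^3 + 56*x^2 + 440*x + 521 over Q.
The polynomial f is an irreducible sextic over Q, so G = Gal(f/Q) is one of the 16 transitive subgroups 6T1, ..., 6T16 of S_6. The discriminant of f is 598116723780625 = 24456425^2, a perfect square, so G is contained in A_6. The transitive groups of degree 6 contained in A_6 are: A_4 (6T4, order 12), S_4 (6T7, order 24), (C_3 x C_3) : C_4 (6T10, order 36), PSL(2,5) (6T12, order 60), A_6 (6T15, order 360). By Dedekind's theorem, for a prime p not dividing disc(f) the degrees of the irreducible factors of f mod p form the cycle type of an element of G. Factoring f modulo the 21 such primes p <= 101 (skipping 5, 7, 29, 61, 79, which divide the discriminant), each new pattern first appears at: mod 2: f = (x^2 + x + 1)(x^4 + x + 1), pattern 4+2; mod 11: f = (x^3 + 6x + 8)(x^3 + 9x^2 + x + 6), pattern 3+3; mod 19: f = (x + 14)(x + 16)(x^2 + 4x + 8)(x^2 + 13x + 14), pattern 2+2+1+1; mod 101: f = (x + 25)(x + 73)(x + 97)(x^3 + 16x^2 + 21x + 86), pattern 3+1+1+1. No other pattern occurs in this range, so the set of observed cycle types is {4+2, 3+3, 2+2+1+1, 3+1+1+1}. The candidates containing elements of all these cycle types are (C_3 x C_3) : C_4 (6T10) of order 36, A_6 (6T15) of order 360; the others are excluded. The observed types are precisely the cycle types that occur in (C_3 x C_3) : C_4 (6T10) (apart from the identity). Each of the other remaining candidates has further cycle types, and by the Chebotarev density theorem the matching factorization patterns would occur for a proportion of primes equal to their share of the group: A_6 (6T15) additionally contains elements of type 5+1 (144 of its 360 elements, about 40% of primes). None of the 21 primes tested shows any such pattern (for each of these groups the chance of that is below 10^-4), which rules them out. Hence G = (C_3 x C_3) : C_4 (6T10), of order 36.

6T10: (C_3 x C_3) : C_4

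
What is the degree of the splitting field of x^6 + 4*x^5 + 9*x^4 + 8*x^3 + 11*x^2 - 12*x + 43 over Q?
6

The degree of the splitting field over Q equals the order of the Galois group, so first determine the group. The polynomial f is an irreducible sextic over Q, so G = Gal(f/Q) is one of the 16 transitive subgroups 6T1, ..., 6T16 of S_6. The discriminant of f is -18046378835968, which is not a perfect square, so G is not contained in A_6. The transitive groups of degree 6 not contained in A_6 are: C_6 (6T1, order 6), S_3 (6T2, order 6), D_6 (6T3, order 12), C_3 x S_3 (6T5, order 18), A_4 x C_2 (6T6, order 24), S_4 (6T8, order 24), S_3 x S_3 (6T9, order 36), S_4 x C_2 (6T11, order 48), (S_3 x S_3) : C_2 (6T13, order 72), PGL(2,5) (6T14, order 120), S_6 (6T16, order 720). By Dedekind's theorem, for a prime p not dividing disc(f) the degrees of the irreducible factors of f mod p form the cycle type of an element of G. Factoring f modulo the 37 such primes p <= 167 (skipping 2, 7, which divide the discriminant), each new pattern first appears at: mod 3: f = (x^6 + x^5 + 2x^3 + 2x^2 + 1), pattern 6; mod 11: f = (x^3 + 10x + 8)(x^3 + 4x^2 + 10x + 4), pattern 3+3; mod 13: f = (x^2 + 3x + 6)(x^2 + 5x + 8)(x^2 + 9x + 12), pattern 2+2+2; mod 29: f = (x + 4)(x + 12)(x + 15)(x + 18)(x + 20)(x + 22), pattern 1+1+1+1+1+1. No other pattern occurs in this range, so the set of observed cycle types is {6, 3+3, 2+2+2, 1+1+1+1+1+1}. The candidates containing elements of all these cycle types are C_6 (6T1) of order 6, D_6 (6T3) of order 12, C_3 x S_3 (6T5) of order 18, A_4 x C_2 (6T6) of order 24, S_3 x S_3 (6T9) of order 36, S_4 x C_2 (6T11) of order 48, (S_3 x S_3) : C_2 (6T13) of order 72, PGL(2,5) (6T14) of order 120, S_6 (6T16) of order 720; the others are excluded. The observed types are precisely the cycle types that occur in C_6 (6T1). Each of the other remaining candidates has further cycle types, and by the Chebotarev density theorem the matching factorization patterns would occur for a proportion of primes equal to their share of the group: D_6 (6T3) additionally contains elements of type 2+2+1+1 (3 of its 12 elements, about 25% of primes); C_3 x S_3 (6T5) additionally contains elements of type 3+1+1+1 (4 of its 18 elements, about 22% of primes); A_4 x C_2 (6T6) additionally contains elements of type 2+2+1+1, 2+1+1+1+1 (6 of its 24 elements, about 25% of primes); S_3 x S_3 (6T9) additionally contains elements of type 3+1+1+1, 2+2+1+1 (13 of its 36 elements, about 36% of primes); S_4 x C_2 (6T11) additionally contains elements of type 4+2, 4+1+1, 2+2+1+1, 2+1+1+1+1 (24 of its 48 elements, about 50% of primes); (S_3 x S_3) : C_2 (6T13) additionally contains elements of type 4+2, 3+2+1, 3+1+1+1, 2+2+1+1, 2+1+1+1+1 (49 of its 72 elements, about 68% of primes); PGL(2,5) (6T14) additionally contains elements of type 5+1, 4+1+1, 2+2+1+1 (69 of its 120 elements, about 58% of primes); S_6 (6T16) additionally contains elements of type 5+1, 4+2, 4+1+1, 3+2+1, 3+1+1+1, 2+2+1+1, 2+1+1+1+1 (544 of its 720 elements, about 76% of primes). None of the 37 primes tested shows any such pattern (for each of these groups the chance of that is below 10^-4), which rules them out. Hence G = C_6 (6T1), of order 6. The Galois group C_6 (6T1) has order 6, so the splitting field has degree 6 over Q.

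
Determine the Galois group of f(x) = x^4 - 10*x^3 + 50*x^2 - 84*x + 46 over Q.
A_4

The polynomial is an irreducible quartic over Q and its discriminant is 5798464 = 2408^2, a perfect square, so the Galois group is contained in A_4. The resolvent cubic y^3 - 50*y^2 + 656*y - 2456 is irreducible over Q. An irreducible resolvent with square discriminant gives A_4.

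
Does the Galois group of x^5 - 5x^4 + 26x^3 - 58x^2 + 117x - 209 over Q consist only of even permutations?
No

The polynomial is irreducible of degree 5 over Q. Its discriminant is 976299753472, which is not a perfect square. A Galois group lies in the alternating group exactly when the discriminant is a square in Q, so the Galois group (S_5) is not contained in A_5.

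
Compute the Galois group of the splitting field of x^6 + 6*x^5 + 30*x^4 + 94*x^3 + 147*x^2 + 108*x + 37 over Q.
PGL(2,5)

The polynomial f is an irreducible sextic over Q, so G = Gal(f/Q) is one of the 16 transitive subgroups 6T1, ..., 6T16 of S_6. The discriminant of f is -5217636731328, which is not a perfect square, so G is not contained in A_6. The transitive groups of degree 6 not contained in A_6 are: C_6 (6T1, order 6), S_3 (6T2, order 6), D_6 (6T3, order 12), C_3 x S_3 (6T5, order 18), A_4 x C_2 (6T6, order 24), S_4 (6T8, order 24), S_3 x S_3 (6T9, order 36), S_4 x C_2 (6T11, order 48), (S_3 x S_3) : C_2 (6T13, order 72), PGL(2,5) (6T14, order 120), S_6 (6T16, order 720). By Dedekind's theorem, for a prime p not dividing disc(f) the degrees of the irreducible factors of f mod p form the cycle type of an element of G. Factoring f modulo the 21 such primes p <= 89 (skipping 2, 3, 7, which divide the discriminant), each new pattern first appears at: mod 5: f = (x^6 + x^5 + 4x^3 + 2x^2 + 3x + 2), pattern 6; mod 11: f = (x + 4)(x^5 + 2x^4 + 6x^2 + 2x + 1), pattern 5+1; mod 13: f = (x + 4)(x + 6)(x^4 + 9x^3 + 7x^2 + 3x + 1), pattern 4+1+1; mod 23: f = (x + 12)(x + 14)(x^2 + 7x + 3)(x^2 + 19x + 16), pattern 2+2+1+1; mod 43: f = (x^3 + 8x^2 + x + 28)(x^3 + 41x^2 + 2x + 9), pattern 3+3; mod 61: f = (x^2 + 7x + 40)(x^2 + 18x + 14)(x^2 + 42x + 20), pattern 2+2+2. No other pattern occurs in this range, so the set of observed cycle types is {6, 5+1, 4+1+1, 2+2+1+1, 3+3, 2+2+2}. The candidates containing elements of all these cycle types are PGL(2,5) (6T14) of order 120, S_6 (6T16) of order 720; the others are excluded. The observed types are precisely the cycle types that occur in PGL(2,5) (6T14) (apart from the identity). Each of the other remaining candidates has further cycle types, and by the Chebotarev density theorem the matching factorization patterns would occur for a proportion of primes equal to their share of the group: S_6 (6T16) additionally contains elements of type 4+2, 3+2+1, 3+1+1+1, 2+1+1+1+1 (265 of its 720 elements, about 37% of primes). None of the 21 primes tested shows any such pattern (for each of these groups the chance of that is below 10^-4), which rules them out. Hence G = PGL(2,5) (6T14), of order 120.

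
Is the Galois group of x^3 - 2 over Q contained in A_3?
The polynomial is irreducible of degree 3 over Q. Its discriminant is -108, which is not a perfect square. A Galois group lies in the alternating group exactly when the discriminant is a square in Q, so the Galois group (S_3) is not contained in A_3.

No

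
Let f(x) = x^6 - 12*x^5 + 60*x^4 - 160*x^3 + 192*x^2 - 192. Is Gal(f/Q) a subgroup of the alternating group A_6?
The polynomial is irreducible of degree 6 over Q. Its discriminant is 450868486864896 = 21233664^2, a perfect square. A Galois group lies in the alternating group exactly when the discriminant is a square in Q, so the Galois group (A_4) is contained in A_6.

Yes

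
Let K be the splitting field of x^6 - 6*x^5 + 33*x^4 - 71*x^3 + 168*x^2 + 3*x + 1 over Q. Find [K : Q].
18

The degree of the splitting field over Q equals the order of the Galois group, so first determine the group. The polynomial f is an irreducible sextic over Q, so G = Gal(f/Q) is one of the 16 transitive subgroups 6T1, ..., 6T16 of S_6. The discriminant of f is -401254544639403, which is not a perfect square, so G is not contained in A_6. The transitive groups of degree 6 not contained in A_6 are: C_6 (6T1, order 6), S_3 (6T2, order 6), D_6 (6T3, order 12), C_3 x S_3 (6T5, order 18), A_4 x C_2 (6T6, order 24), S_4 (6T8, order 24), S_3 x S_3 (6T9, order 36), S_4 x C_2 (6T11, order 48), (S_3 x S_3) : C_2 (6T13, order 72), PGL(2,5) (6T14, order 120), S_6 (6T16, order 720). By Dedekind's theorem, for a prime p not dividing disc(f) the degrees of the irreducible factors of f mod p form the cycle type of an element of G. Factoring f modulo the 33 such primes p <= 151 (skipping 3, 7, 13, which divide the discriminant), each new pattern first appears at: mod 2: f = (x^6 + x^4 + x^3 + x + 1), pattern 6; mod 17: f = (x^2 + 5x + 8)(x^2 + 9x + 13)(x^2 + 14x + 9), pattern 2+2+2; mod 19: f = (x^3 + 16x^2 + 12)(x^3 + 16x^2 + 5x + 8), pattern 3+3; mod 31: f = (x + 11)(x + 21)(x + 27)(x^3 + 28x^2 + 14x + 26), pattern 3+1+1+1; mod 73: f = (x + 23)(x + 27)(x + 49)(x + 55)(x + 61)(x + 71), pattern 1+1+1+1+1+1. No other pattern occurs in this range, so the set of observed cycle types is {6, 2+2+2, 3+3, 3+1+1+1, 1+1+1+1+1+1}. The candidates containing elements of all these cycle types are C_3 x S_3 (6T5) of order 18, S_3 x S_3 (6T9) of order 36, (S_3 x S_3) : C_2 (6T13) of order 72, S_6 (6T16) of order 720; the others are excluded. The observed types are precisely the cycle types that occur in C_3 x S_3 (6T5). Each of the other remaining candidates has further cycle types, and by the Chebotarev density theorem the matching factorization patterns would occur for a proportion of primes equal to their share of the group: S_3 x S_3 (6T9) additionally contains elements of type 2+2+1+1 (9 of its 36 elements, about 25% of primes); (S_3 x S_3) : C_2 (6T13) additionally contains elements of type 4+2, 3+2+1, 2+2+1+1, 2+1+1+1+1 (45 of its 72 elements, about 62% of primes); S_6 (6T16) additionally contains elements of type 5+1, 4+2, 4+1+1, 3+2+1, 2+2+1+1, 2+1+1+1+1 (504 of its 720 elements, about 70% of primes). None of the 33 primes tested shows any such pattern (for each of these groups the chance of that is below 10^-4), which rules them out. Hence G = C_3 x S_3 (6T5), of order 18. The Galois group C_3 x S_3 (6T5) has order 18, so the splitting field has degree 18 over Q.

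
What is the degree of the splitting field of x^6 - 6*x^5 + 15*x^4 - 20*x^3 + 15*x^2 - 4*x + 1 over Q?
The degree of the splitting field over Q equals the order of the Galois group, so first determine the group. The polynomial f is an irreducible sextic over Q, so G = Gal(f/Q) is one of the 16 transitive subgroups 6T1, ..., 6T16 of S_6. The discriminant of f is -1292992, which is not a perfect square, so G is not contained in A_6. The transitive groups of degree 6 not contained in A_6 are: C_6 (6T1, order 6), S_3 (6T2, order 6), D_6 (6T3, order 12), C_3 x S_3 (6T5, order 18), A_4 x C_2 (6T6, order 24), S_4 (6T8, order 24), S_3 x S_3 (6T9, order 36), S_4 x C_2 (6T11, order 48), (S_3 x S_3) : C_2 (6T13, order 72), PGL(2,5) (6T14, order 120), S_6 (6T16, order 720). By Dedekind's theorem, for a prime p not dividing disc(f) the degrees of the irreducible factors of f mod p form the cycle type of an element of G. Factoring f modulo the 3 such primes p <= 7 (skipping 2, which divides the discriminant), each new pattern first appears at: mod 3: f = (x^6 + x^3 + 2x + 1), pattern 6; mod 5: f = (x + 2)(x + 3)(x^4 + 4x^3 + 4x^2 + x + 1), pattern 4+1+1; mod 7: f = (x + 4)(x^2 + 2x + 2)(x^3 + 2x^2 + 1), pattern 3+2+1. No other pattern occurs in this range, so the set of observed cycle types is {6, 4+1+1, 3+2+1}. Among the candidates above, the only group containing elements of all these cycle types is S_6 (6T16); every other candidate lacks at least one of them. Hence G = S_6 (6T16), of order 720. The Galois group S_6 (6T16) has order 720, so the splitting field has degree 720 over Q.

720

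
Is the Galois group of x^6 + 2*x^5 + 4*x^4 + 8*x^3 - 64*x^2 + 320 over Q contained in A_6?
The polynomial is irreducible of degree 6 over Q. Its discriminant is 564385546240000 = 23756800^2, a perfect square. A Galois group lies in the alternating group exactly when the discriminant is a square in Q, so the Galois group ((C_3 x C_3) : C_4) is contained in A_6.

Yes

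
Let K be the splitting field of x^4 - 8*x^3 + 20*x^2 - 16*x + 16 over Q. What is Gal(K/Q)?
The polynomial is an irreducible quartic over Q and its discriminant is 589824 = 768^2, a perfect square, so the Galois group is contained in A_4. The resolvent cubic y^3 - 20*y^2 + 64*y splits completely over Q, which gives the Klein four-group V_4.

4T2: V_4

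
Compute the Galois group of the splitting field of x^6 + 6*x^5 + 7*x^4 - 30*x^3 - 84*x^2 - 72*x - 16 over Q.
The polynomial f is an irreducible sextic over Q, so G = Gal(f/Q) is one of the 16 transitive subgroups 6T1, ..., 6T16 of S_6. The discriminant of f is 454513278976 = 674176^2, a perfect square, so G is contained in A_6. The transitive groups of degree 6 contained in A_6 are: A_4 (6T4, order 12), S_4 (6T7, order 24), (C_3 x C_3) : C_4 (6T10, order 36), PSL(2,5) (6T12, order 60), A_6 (6T15, order 360). By Dedekind's theorem, for a prime p not dividing disc(f) the degrees of the irreducible factors of f mod p form the cycle type of an element of G. Factoring f modulo the 79 such primes p <= 421 (skipping 2, 23, 229, which divide the discriminant), each new pattern first appears at: mod 3: f = (x^3 + x^2 + x + 2)(x^3 + 2x^2 + x + 1), pattern 3+3; mod 7: f = (x^2 + 3x + 1)(x^4 + 3x^3 + 4x^2 + 4x + 5), pattern 4+2; mod 29: f = (x + 10)(x + 18)(x^2 + x + 10)(x^2 + 6x + 21), pattern 2+2+1+1; mod 193: f = (x + 46)(x + 65)(x + 97)(x + 110)(x + 130)(x + 137), pattern 1+1+1+1+1+1. No other pattern occurs in this range, so the set of observed cycle types is {3+3, 4+2, 2+2+1+1, 1+1+1+1+1+1}. The candidates containing elements of all these cycle types are S_4 (6T7) of order 24, (C_3 x C_3) : C_4 (6T10) of order 36, A_6 (6T15) of order 360; the others are excluded. The observed types are precisely the cycle types that occur in S_4 (6T7). Each of the other remaining candidates has further cycle types, and by the Chebotarev density theorem the matching factorization patterns would occur for a proportion of primes equal to their share of the group: (C_3 x C_3) : C_4 (6T10) additionally contains elements of type 3+1+1+1 (4 of its 36 elements, about 11% of primes); A_6 (6T15) additionally contains elements of type 5+1, 3+1+1+1 (184 of its 360 elements, about 51% of primes). None of the 79 primes tested shows any such pattern (for each of these groups the chance of that is below 10^-4), which rules them out. Hence G = S_4 (6T7), of order 24.

6T7: S_4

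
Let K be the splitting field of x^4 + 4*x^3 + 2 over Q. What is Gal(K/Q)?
The polynomial is an irreducible quartic over Q and its discriminant is -25600, which is not a perfect square, so the Galois group is not contained in A_4. The resolvent cubic y^3 - 8*y - 32 has exactly one rational root, so the Galois group is C_4 or D_4. The quartic remains irreducible over Q(sqrt(disc)), so the group is D_4.

D_4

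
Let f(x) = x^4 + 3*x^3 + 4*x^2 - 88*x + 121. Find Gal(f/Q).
The polynomial is an irreducible quartic over Q and its discriminant is 25425125, which is not a perfect square, so the Galois group is not contained in A_4. The resolvent cubic y^3 - 4*y^2 - 748*y - 6897 has exactly one rational root, so the Galois group is C_4 or D_4. The quartic becomes reducible over Q(sqrt(disc)), so the group is C_4.

C_4 (also written C4)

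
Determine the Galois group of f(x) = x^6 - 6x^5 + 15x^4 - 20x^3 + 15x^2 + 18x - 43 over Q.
The polynomial f is an irreducible sextic over Q, so G = Gal(f/Q) is one of the 16 transitive subgroups 6T1, ..., 6T16 of S_6. The discriminant of f is 746496000000 = 864000^2, a perfect square, so G is contained in A_6. The transitive groups of degree 6 contained in A_6 are: A_4 (6T4, order 12), S_4 (6T7, order 24), (C_3 x C_3) : C_4 (6T10, order 36), PSL(2,5) (6T12, order 60), A_6 (6T15, order 360). By Dedekind's theorem, for a prime p not dividing disc(f) the degrees of the irreducible factors of f mod p form the cycle type of an element of G. Factoring f modulo the 6 such primes p <= 23 (skipping 2, 3, 5, which divide the discriminant), each new pattern first appears at: mod 7: f = (x + 2)(x^5 + 6x^4 + 3x^3 + 2x^2 + 4x + 3), pattern 5+1; mod 23: f = (x + 6)(x + 11)(x + 20)(x^3 + 3x^2 + 4x + 8), pattern 3+1+1+1. No other pattern occurs in this range, so the set of observed cycle types is {5+1, 3+1+1+1}. Among the candidates above, the only group containing elements of all these cycle types is A_6 (6T15) — each of A_4 (6T4), S_4 (6T7), (C_3 x C_3) : C_4 (6T10), PSL(2,5) (6T12) lacks at least one of them. Hence G = A_6 (6T15), of order 360.

6T15: A_6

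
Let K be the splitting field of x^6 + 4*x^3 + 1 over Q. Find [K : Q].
12

The degree of the splitting field over Q equals the order of the Galois group, so first determine the group. The polynomial f is an irreducible sextic over Q, so G = Gal(f/Q) is one of the 16 transitive subgroups 6T1, ..., 6T16 of S_6. The discriminant of f is 1259712, which is not a perfect square, so G is not contained in A_6. The transitive groups of degree 6 not contained in A_6 are: C_6 (6T1, order 6), S_3 (6T2, order 6), D_6 (6T3, order 12), C_3 x S_3 (6T5, order 18), A_4 x C_2 (6T6, order 24), S_4 (6T8, order 24), S_3 x S_3 (6T9, order 36), S_4 x C_2 (6T11, order 48), (S_3 x S_3) : C_2 (6T13, order 72), PGL(2,5) (6T14, order 120), S_6 (6T16, order 720). By Dedekind's theorem, for a prime p not dividing disc(f) the degrees of the irreducible factors of f mod p form the cycle type of an element of G. Factoring f modulo the 79 such primes p <= 419 (skipping 2, 3, which divide the discriminant), each new pattern first appears at: mod 5: f = (x^6 + 4x^3 + 1), pattern 6; mod 7: f = (x^2 + 3x + 1)(x^2 + 5x + 2)(x^2 + 6x + 4), pattern 2+2+2; mod 11: f = (x + 2)(x + 6)(x^2 + 5x + 3)(x^2 + 9x + 4), pattern 2+2+1+1; mod 13: f = (x^3 + 6)(x^3 + 11), pattern 3+3; mod 97: f = (x + 18)(x + 27)(x + 31)(x + 48)(x + 72)(x + 95), pattern 1+1+1+1+1+1. No other pattern occurs in this range, so the set of observed cycle types is {6, 2+2+2, 2+2+1+1, 3+3, 1+1+1+1+1+1}. The candidates containing elements of all these cycle types are D_6 (6T3) of order 12, A_4 x C_2 (6T6) of order 24, S_3 x S_3 (6T9) of order 36, S_4 x C_2 (6T11) of order 48, (S_3 x S_3) : C_2 (6T13) of order 72, PGL(2,5) (6T14) of order 120, S_6 (6T16) of order 720; the others are excluded. The observed types are precisely the cycle types that occur in D_6 (6T3). Each of the other remaining candidates has further cycle types, and by the Chebotarev density theorem the matching factorization patterns would occur for a proportion of primes equal to their share of the group: A_4 x C_2 (6T6) additionally contains elements of type 2+1+1+1+1 (3 of its 24 elements, about 12% of primes); S_3 x S_3 (6T9) additionally contains elements of type 3+1+1+1 (4 of its 36 elements, about 11% of primes); S_4 x C_2 (6T11) additionally contains elements of type 4+2, 4+1+1, 2+1+1+1+1 (15 of its 48 elements, about 31% of primes); (S_3 x S_3) : C_2 (6T13) additionally contains elements of type 4+2, 3+2+1, 3+1+1+1, 2+1+1+1+1 (40 of its 72 elements, about 56% of primes); PGL(2,5) (6T14) additionally contains elements of type 5+1, 4+1+1 (54 of its 120 elements, about 45% of primes); S_6 (6T16) additionally contains elements of type 5+1, 4+2, 4+1+1, 3+2+1, 3+1+1+1, 2+1+1+1+1 (499 of its 720 elements, about 69% of primes). None of the 79 primes tested shows any such pattern (for each of these groups the chance of that is below 10^-4), which rules them out. Hence G = D_6 (6T3), of order 12. The Galois group D_6 (6T3) has order 12, so the splitting field has degree 12 over Q.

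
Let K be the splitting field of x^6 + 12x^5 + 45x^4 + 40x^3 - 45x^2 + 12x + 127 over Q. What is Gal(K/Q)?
S_3

The polynomial f is an irreducible sextic over Q, so G = Gal(f/Q) is one of the 16 transitive subgroups 6T1, ..., 6T16 of S_6. The discriminant of f is -37572373905408, which is not a perfect square, so G is not contained in A_6. The transitive groups of degree 6 not contained in A_6 are: C_6 (6T1, order 6), S_3 (6T2, order 6), D_6 (6T3, order 12), C_3 x S_3 (6T5, order 18), A_4 x C_2 (6T6, order 24), S_4 (6T8, order 24), S_3 x S_3 (6T9, order 36), S_4 x C_2 (6T11, order 48), (S_3 x S_3) : C_2 (6T13, order 72), PGL(2,5) (6T14, order 120), S_6 (6T16, order 720). By Dedekind's theorem, for a prime p not dividing disc(f) the degrees of the irreducible factors of f mod p form the cycle type of an element of G. Factoring f modulo the 23 such primes p <= 97 (skipping 2, 3, which divide the discriminant), each new pattern first appears at: mod 5: f = (x^2 + 3)(x^2 + 3x + 4)(x^2 + 4x + 1), pattern 2+2+2; mod 7: f = (x^3 + x^2 + 4x + 3)(x^3 + 4x^2 + 2x + 5), pattern 3+3; mod 31: f = (x + 9)(x + 14)(x + 17)(x + 18)(x + 21)(x + 26), pattern 1+1+1+1+1+1. No other pattern occurs in this range, so the set of observed cycle types is {2+2+2, 3+3, 1+1+1+1+1+1}. The candidates containing elements of all these cycle types are C_6 (6T1) of order 6, S_3 (6T2) of order 6, D_6 (6T3) of order 12, C_3 x S_3 (6T5) of order 18, A_4 x C_2 (6T6) of order 24, S_4 (6T8) of order 24, S_3 x S_3 (6T9) of order 36, S_4 x C_2 (6T11) of order 48, (S_3 x S_3) : C_2 (6T13) of order 72, PGL(2,5) (6T14) of order 120, S_6 (6T16) of order 720; the others are excluded. The observed types are precisely the cycle types that occur in S_3 (6T2). Each of the other remaining candidates has further cycle types, and by the Chebotarev density theorem the matching factorization patterns would occur for a proportion of primes equal to their share of the group: C_6 (6T1) additionally contains elements of type 6 (2 of its 6 elements, about 33% of primes); D_6 (6T3) additionally contains elements of type 6, 2+2+1+1 (5 of its 12 elements, about 42% of primes); C_3 x S_3 (6T5) additionally contains elements of type 6, 3+1+1+1 (10 of its 18 elements, about 56% of primes); A_4 x C_2 (6T6) additionally contains elements of type 6, 2+2+1+1, 2+1+1+1+1 (14 of its 24 elements, about 58% of primes); S_4 (6T8) additionally contains elements of type 4+1+1, 2+2+1+1 (9 of its 24 elements, about 38% of primes); S_3 x S_3 (6T9) additionally contains elements of type 6, 3+1+1+1, 2+2+1+1 (25 of its 36 elements, about 69% of primes); S_4 x C_2 (6T11) additionally contains elements of type 6, 4+2, 4+1+1, 2+2+1+1, 2+1+1+1+1 (32 of its 48 elements, about 67% of primes); (S_3 x S_3) : C_2 (6T13) additionally contains elements of type 6, 4+2, 3+2+1, 3+1+1+1, 2+2+1+1, 2+1+1+1+1 (61 of its 72 elements, about 85% of primes); PGL(2,5) (6T14) additionally contains elements of type 6, 5+1, 4+1+1, 2+2+1+1 (89 of its 120 elements, about 74% of primes); S_6 (6T16) additionally contains elements of type 6, 5+1, 4+2, 4+1+1, 3+2+1, 3+1+1+1, 2+2+1+1, 2+1+1+1+1 (664 of its 720 elements, about 92% of primes). None of the 23 primes tested shows any such pattern (for each of these groups the chance of that is below 10^-4), which rules them out. Hence G = S_3 (6T2), of order 6.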